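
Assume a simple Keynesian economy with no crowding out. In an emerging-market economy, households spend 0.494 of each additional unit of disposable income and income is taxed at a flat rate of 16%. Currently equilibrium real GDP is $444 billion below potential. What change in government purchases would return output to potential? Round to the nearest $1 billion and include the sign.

Spending multiplier = 1/(1 − c(1−t)) = 1/(1 − 0.494×0.84) = 1/0.58504 ≈ 1.709.
Need ΔY = +$444 billion, so ΔG = ΔY/k = (+$444 billion) × 0.58504 ≈ +$260 billion.
The government should increase government purchases by $260 billion.

+$260 billion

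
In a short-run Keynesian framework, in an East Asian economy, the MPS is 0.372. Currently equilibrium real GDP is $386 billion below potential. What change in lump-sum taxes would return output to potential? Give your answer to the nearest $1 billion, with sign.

−$229 billion

MPC = 1 − MPS = 1 − 0.372 = 0.628.
Spending multiplier = 1/(1 − MPC) = 1/(1 − 0.628) = 1/0.372 ≈ 2.688.
Tax multiplier = −c·k = −0.628/0.372 ≈ −1.688. Need ΔY = +$386 billion, so ΔT = ΔY/(−c·k) = −(+$386 billion) × 0.372 / 0.628 ≈ −$229 billion.
The government should cut lump-sum taxes by $229 billion.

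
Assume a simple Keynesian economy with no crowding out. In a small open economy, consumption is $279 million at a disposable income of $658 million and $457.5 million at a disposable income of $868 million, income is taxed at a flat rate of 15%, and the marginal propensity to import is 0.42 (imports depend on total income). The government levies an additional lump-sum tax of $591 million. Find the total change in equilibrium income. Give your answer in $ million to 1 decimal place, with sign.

MPC = ΔC/ΔYd = (457.5 − 279)/(868 − 658) = 178.5/210 = 0.85.
A lump-sum tax change of +$591 million shifts disposable income by −$591 million; first-round consumption changes by −c × ΔT = −0.85 × (+$591 million) = −$502.35 million.
Expenditure multiplier = 1/(1 − c(1−t) + m) = 1/(1 − 0.85×0.85 + 0.42) = 1/0.6975 ≈ 1.434.
The tax multiplier is −c × k ≈ −1.219, so ΔY = k × (−c·ΔT) = (−$502.35 million) / 0.6975 ≈ −$720.2 million.

−$720.2 million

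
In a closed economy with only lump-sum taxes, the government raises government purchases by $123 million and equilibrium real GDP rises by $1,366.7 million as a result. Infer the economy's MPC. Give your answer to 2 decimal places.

Implied spending multiplier k = ΔY/ΔG = 1,366.7/123 ≈ 11.1114.
Since k = 1/(1 − MPC), MPC = 1 − 1/k = 1 − ΔG/ΔY = 1 − 123/1,366.7 ≈ 0.91.

0.91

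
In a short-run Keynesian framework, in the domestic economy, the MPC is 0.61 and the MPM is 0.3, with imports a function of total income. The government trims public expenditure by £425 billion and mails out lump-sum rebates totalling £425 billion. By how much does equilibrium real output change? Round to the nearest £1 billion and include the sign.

−£240 billion

Expenditure multiplier = 1/(1 − c + m) = 1/(1 − 0.61 + 0.3) = 1/0.69 ≈ 1.449.
ΔG contributes k·ΔG = (−£425 billion) / 0.69 ≈ −£615.9 billion.
ΔT of −£425 billion changes first-round spending by −c·ΔT = +£259.25 billion, contributing k·(−c·ΔT) = (+£259.25 billion) / 0.69 ≈ +£375.7 billion.
Net ΔY = k(ΔG − c·ΔT) = (−£165.75 billion) / 0.69 ≈ −£240 billion.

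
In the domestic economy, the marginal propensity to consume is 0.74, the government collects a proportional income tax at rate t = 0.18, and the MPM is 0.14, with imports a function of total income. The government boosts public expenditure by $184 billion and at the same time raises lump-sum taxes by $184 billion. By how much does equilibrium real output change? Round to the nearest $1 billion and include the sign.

+$90 billion

Expenditure multiplier = 1/(1 − c(1−t) + m) = 1/(1 − 0.74×0.82 + 0.14) = 1/0.5332 ≈ 1.875.
ΔG contributes k·ΔG = (+$184 billion) / 0.5332 ≈ +$345.1 billion.
ΔT of +$184 billion changes first-round spending by −c·ΔT = −$136.16 billion, contributing k·(−c·ΔT) = (−$136.16 billion) / 0.5332 ≈ −$255.4 billion.
Net ΔY = k(ΔG − c·ΔT) = (+$47.84 billion) / 0.5332 ≈ +$90 billion.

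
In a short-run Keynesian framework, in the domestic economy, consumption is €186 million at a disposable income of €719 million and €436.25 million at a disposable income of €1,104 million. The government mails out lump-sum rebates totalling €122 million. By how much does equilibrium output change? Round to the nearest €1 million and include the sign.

MPC = ΔC/ΔYd = (436.25 − 186)/(1,104 − 719) = 250.25/385 = 0.65.
A lump-sum tax change of −€122 million shifts disposable income by +€122 million; first-round consumption changes by −c × ΔT = −0.65 × (−€122 million) = +€79.3 million.
Expenditure multiplier = 1/(1 − MPC) = 1/(1 − 0.65) = 1/0.35 ≈ 2.857.
The tax multiplier is −c × k ≈ −1.857, so ΔY = k × (−c·ΔT) = (+€79.3 million) / 0.35 ≈ +€227 million.

+€227 million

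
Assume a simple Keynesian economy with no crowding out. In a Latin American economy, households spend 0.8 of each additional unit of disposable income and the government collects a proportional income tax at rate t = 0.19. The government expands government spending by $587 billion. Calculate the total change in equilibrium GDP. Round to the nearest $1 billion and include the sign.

+$1,668 billion

Spending multiplier = 1/(1 − c(1−t)) = 1/(1 − 0.8×0.81) = 1/0.352 ≈ 2.841.
ΔY = k × ΔG = (+$587 billion) / 0.352 ≈ +$1,668 billion.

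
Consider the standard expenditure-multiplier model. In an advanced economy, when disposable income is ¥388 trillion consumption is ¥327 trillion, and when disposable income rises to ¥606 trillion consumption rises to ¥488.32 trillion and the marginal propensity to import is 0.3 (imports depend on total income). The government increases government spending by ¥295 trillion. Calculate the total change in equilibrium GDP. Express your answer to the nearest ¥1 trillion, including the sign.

+¥527 trillion

MPC = ΔC/ΔYd = (488.32 − 327)/(606 − 388) = 161.32/218 = 0.74.
Expenditure multiplier = 1/(1 − c + m) = 1/(1 − 0.74 + 0.3) = 1/0.56 ≈ 1.786.
ΔY = k × ΔG = (+¥295 trillion) / 0.56 ≈ +¥527 trillion.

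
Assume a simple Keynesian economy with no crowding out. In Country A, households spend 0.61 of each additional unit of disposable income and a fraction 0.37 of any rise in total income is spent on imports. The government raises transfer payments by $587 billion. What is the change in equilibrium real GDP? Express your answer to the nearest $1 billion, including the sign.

+$471 billion

The transfer change shifts disposable income by +$587 billion, so first-round consumption changes by c·ΔTR = 0.61 × (+$587 billion) = +$358.07 billion.
Expenditure multiplier = 1/(1 − c + m) = 1/(1 − 0.61 + 0.37) = 1/0.76 ≈ 1.316.
The transfer multiplier is c × k ≈ 0.803, so ΔY = k × (c·ΔTR) = (+$358.07 billion) / 0.76 ≈ +$471 billion.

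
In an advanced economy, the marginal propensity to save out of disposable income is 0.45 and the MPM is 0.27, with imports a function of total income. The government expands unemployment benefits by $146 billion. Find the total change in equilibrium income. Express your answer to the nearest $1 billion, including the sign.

MPC = 1 − MPS = 1 − 0.45 = 0.55.
The transfer change shifts disposable income by +$146 billion, so first-round consumption changes by c·ΔTR = 0.55 × (+$146 billion) = +$80.3 billion.
Expenditure multiplier = 1/(1 − c + m) = 1/(1 − 0.55 + 0.27) = 1/0.72 ≈ 1.389.
The transfer multiplier is c × k ≈ 0.764, so ΔY = k × (c·ΔTR) = (+$80.3 billion) / 0.72 ≈ +$112 billion.

+$112 billion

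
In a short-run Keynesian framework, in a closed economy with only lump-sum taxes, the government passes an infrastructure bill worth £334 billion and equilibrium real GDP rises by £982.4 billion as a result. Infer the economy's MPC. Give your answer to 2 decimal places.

0.66

Implied spending multiplier k = ΔY/ΔG = 982.4/334 ≈ 2.9413.
Since k = 1/(1 − MPC), MPC = 1 − 1/k = 1 − ΔG/ΔY = 1 − 334/982.4 ≈ 0.66.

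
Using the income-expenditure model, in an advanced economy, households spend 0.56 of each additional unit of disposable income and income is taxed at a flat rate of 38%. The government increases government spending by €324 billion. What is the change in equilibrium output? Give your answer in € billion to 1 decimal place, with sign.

+€496.3 billion

Government-spending multiplier = 1/(1 − c(1−t)) = 1/(1 − 0.56×0.62) = 1/0.6528 ≈ 1.532.
ΔY = k × ΔG = (+€324 billion) / 0.6528 ≈ +€496.3 billion.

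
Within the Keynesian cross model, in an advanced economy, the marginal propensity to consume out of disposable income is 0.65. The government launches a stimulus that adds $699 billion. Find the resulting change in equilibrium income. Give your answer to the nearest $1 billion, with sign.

Expenditure multiplier = 1/(1 − MPC) = 1/(1 − 0.65) = 1/0.35 ≈ 2.857.
ΔY = k × ΔG = (+$699 billion) / 0.35 ≈ +$1,997 billion.

+$1,997 billion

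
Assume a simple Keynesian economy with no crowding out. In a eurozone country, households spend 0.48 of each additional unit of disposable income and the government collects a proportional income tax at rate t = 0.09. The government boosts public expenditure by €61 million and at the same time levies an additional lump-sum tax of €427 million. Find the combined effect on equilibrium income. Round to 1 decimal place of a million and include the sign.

Expenditure multiplier = 1/(1 − c(1−t)) = 1/(1 − 0.48×0.91) = 1/0.5632 ≈ 1.776.
ΔG contributes k·ΔG = (+€61 million) / 0.5632 ≈ +€108.3 million.
ΔT of +€427 million changes first-round spending by −c·ΔT = −€204.96 million, contributing k·(−c·ΔT) = (−€204.96 million) / 0.5632 ≈ −€363.9 million.
Net ΔY = k(ΔG − c·ΔT) = (−€143.96 million) / 0.5632 ≈ −€255.6 million.

−€255.6 million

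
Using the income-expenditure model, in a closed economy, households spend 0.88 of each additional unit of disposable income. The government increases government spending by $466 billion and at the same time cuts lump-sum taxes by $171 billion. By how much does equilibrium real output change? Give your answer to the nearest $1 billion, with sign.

+$5,137 billion

Expenditure multiplier = 1/(1 − MPC) = 1/(1 − 0.88) = 1/0.12 ≈ 8.333.
ΔG contributes k·ΔG = (+$466 billion) / 0.12 ≈ +$3,883.3 billion.
ΔT of −$171 billion changes first-round spending by −c·ΔT = +$150.48 billion, contributing k·(−c·ΔT) = (+$150.48 billion) / 0.12 = +$1,254 billion.
Net ΔY = k(ΔG − c·ΔT) = (+$616.48 billion) / 0.12 ≈ +$5,137 billion.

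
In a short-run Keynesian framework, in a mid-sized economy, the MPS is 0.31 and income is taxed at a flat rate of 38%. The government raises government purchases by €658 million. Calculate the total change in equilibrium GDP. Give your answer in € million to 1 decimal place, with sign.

MPC = 1 − MPS = 1 − 0.31 = 0.69.
Spending multiplier = 1/(1 − c(1−t)) = 1/(1 − 0.69×0.62) = 1/0.5722 ≈ 1.748.
ΔY = k × ΔG = (+€658 million) / 0.5722 ≈ +€1,149.9 million.

+€1,149.9 million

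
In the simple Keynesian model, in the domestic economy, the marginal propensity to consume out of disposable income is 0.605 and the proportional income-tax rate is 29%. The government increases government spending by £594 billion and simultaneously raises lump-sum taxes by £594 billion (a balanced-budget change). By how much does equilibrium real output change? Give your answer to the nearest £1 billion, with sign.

+£411 billion

Expenditure multiplier = 1/(1 − c(1−t)) = 1/(1 − 0.605×0.71) = 1/0.57045 ≈ 1.753.
ΔG contributes k·ΔG = (+£594 billion) / 0.57045 ≈ +£1,041.3 billion.
ΔT of +£594 billion changes first-round spending by −c·ΔT = −£359.37 billion, contributing k·(−c·ΔT) = (−£359.37 billion) / 0.57045 ≈ −£630 billion.
Net ΔY = k(ΔG − c·ΔT) = (+£234.63 billion) / 0.57045 ≈ +£411 billion.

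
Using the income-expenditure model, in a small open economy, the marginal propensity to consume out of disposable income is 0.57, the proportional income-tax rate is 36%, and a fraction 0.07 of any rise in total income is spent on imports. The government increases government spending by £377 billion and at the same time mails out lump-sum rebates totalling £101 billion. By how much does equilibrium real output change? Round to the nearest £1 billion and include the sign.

+£616 billion

Expenditure multiplier = 1/(1 − c(1−t) + m) = 1/(1 − 0.57×0.64 + 0.07) = 1/0.7052 ≈ 1.418.
ΔG contributes k·ΔG = (+£377 billion) / 0.7052 ≈ +£534.6 billion.
ΔT of −£101 billion changes first-round spending by −c·ΔT = +£57.57 billion, contributing k·(−c·ΔT) = (+£57.57 billion) / 0.7052 ≈ +£81.6 billion.
Net ΔY = k(ΔG − c·ΔT) = (+£434.57 billion) / 0.7052 ≈ +£616 billion.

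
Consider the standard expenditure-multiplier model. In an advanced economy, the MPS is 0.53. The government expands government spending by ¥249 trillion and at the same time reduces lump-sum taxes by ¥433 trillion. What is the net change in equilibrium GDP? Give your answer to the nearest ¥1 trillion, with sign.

+¥854 trillion

MPC = 1 − MPS = 1 − 0.53 = 0.47.
Expenditure multiplier = 1/(1 − MPC) = 1/(1 − 0.47) = 1/0.53 ≈ 1.887.
ΔG contributes k·ΔG = (+¥249 trillion) / 0.53 ≈ +¥469.8 trillion.
ΔT of −¥433 trillion changes first-round spending by −c·ΔT = +¥203.51 trillion, contributing k·(−c·ΔT) = (+¥203.51 trillion) / 0.53 ≈ +¥384 trillion.
Net ΔY = k(ΔG − c·ΔT) = (+¥452.51 trillion) / 0.53 ≈ +¥854 trillion.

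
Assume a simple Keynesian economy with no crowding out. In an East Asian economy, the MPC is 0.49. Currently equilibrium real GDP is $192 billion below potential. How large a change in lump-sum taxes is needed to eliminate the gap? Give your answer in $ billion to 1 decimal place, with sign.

Spending multiplier = 1/(1 − MPC) = 1/(1 − 0.49) = 1/0.51 ≈ 1.961.
Tax multiplier = −c·k = −0.49/0.51 ≈ −0.961. Need ΔY = +$192 billion, so ΔT = ΔY/(−c·k) = −(+$192 billion) × 0.51 / 0.49 ≈ −$199.8 billion.
The government should cut lump-sum taxes by $199.8 billion.

−$199.8 billion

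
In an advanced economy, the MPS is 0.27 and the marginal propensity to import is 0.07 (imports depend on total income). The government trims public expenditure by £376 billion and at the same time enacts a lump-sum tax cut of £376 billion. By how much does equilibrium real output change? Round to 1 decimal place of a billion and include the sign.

MPC = 1 − MPS = 1 − 0.27 = 0.73.
Expenditure multiplier = 1/(1 − c + m) = 1/(1 − 0.73 + 0.07) = 1/0.34 ≈ 2.941.
ΔG contributes k·ΔG = (−£376 billion) / 0.34 ≈ −£1,105.9 billion.
ΔT of −£376 billion changes first-round spending by −c·ΔT = +£274.48 billion, contributing k·(−c·ΔT) = (+£274.48 billion) / 0.34 ≈ +£807.3 billion.
Net ΔY = k(ΔG − c·ΔT) = (−£101.52 billion) / 0.34 ≈ −£298.6 billion.

−£298.6 billion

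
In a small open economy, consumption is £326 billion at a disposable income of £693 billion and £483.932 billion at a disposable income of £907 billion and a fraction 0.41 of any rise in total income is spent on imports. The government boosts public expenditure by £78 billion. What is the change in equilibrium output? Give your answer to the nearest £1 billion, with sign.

MPC = ΔC/ΔYd = (483.932 − 326)/(907 − 693) = 157.932/214 = 0.738.
Expenditure multiplier = 1/(1 − c + m) = 1/(1 − 0.738 + 0.41) = 1/0.672 ≈ 1.488.
ΔY = k × ΔG = (+£78 billion) / 0.672 ≈ +£116 billion.

+£116 billion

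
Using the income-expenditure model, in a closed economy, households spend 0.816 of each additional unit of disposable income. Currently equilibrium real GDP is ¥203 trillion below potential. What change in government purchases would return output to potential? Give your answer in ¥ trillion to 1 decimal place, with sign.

Spending multiplier = 1/(1 − MPC) = 1/(1 − 0.816) = 1/0.184 ≈ 5.435.
Need ΔY = +¥203 trillion, so ΔG = ΔY/k = (+¥203 trillion) × 0.184 ≈ +¥37.4 trillion.
The government should increase government purchases by ¥37.4 trillion.

+¥37.4 trillion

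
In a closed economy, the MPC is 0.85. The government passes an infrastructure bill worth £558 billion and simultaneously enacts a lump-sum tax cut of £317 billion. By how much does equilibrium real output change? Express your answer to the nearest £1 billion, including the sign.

+£5,516 billion

Expenditure multiplier = 1/(1 − MPC) = 1/(1 − 0.85) = 1/0.15 ≈ 6.667.
ΔG contributes k·ΔG = (+£558 billion) / 0.15 = +£3,720 billion.
ΔT of −£317 billion changes first-round spending by −c·ΔT = +£269.45 billion, contributing k·(−c·ΔT) = (+£269.45 billion) / 0.15 ≈ +£1,796.3 billion.
Net ΔY = k(ΔG − c·ΔT) = (+£827.45 billion) / 0.15 ≈ +£5,516 billion.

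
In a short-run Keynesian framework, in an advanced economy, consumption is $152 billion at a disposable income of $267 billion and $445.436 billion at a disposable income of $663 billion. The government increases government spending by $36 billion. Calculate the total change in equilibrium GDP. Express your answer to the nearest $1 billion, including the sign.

+$139 billion

MPC = ΔC/ΔYd = (445.436 − 152)/(663 − 267) = 293.436/396 = 0.741.
Government-spending multiplier = 1/(1 − MPC) = 1/(1 − 0.741) = 1/0.259 ≈ 3.861.
ΔY = k × ΔG = (+$36 billion) / 0.259 ≈ +$139 billion.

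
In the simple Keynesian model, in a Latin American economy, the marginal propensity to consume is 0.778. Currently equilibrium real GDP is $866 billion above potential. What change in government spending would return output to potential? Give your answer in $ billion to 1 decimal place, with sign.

−$192.3 billion

Spending multiplier = 1/(1 − MPC) = 1/(1 − 0.778) = 1/0.222 ≈ 4.505.
Need ΔY = −$866 billion, so ΔG = ΔY/k = (−$866 billion) × 0.222 ≈ −$192.3 billion.
The government should cut government spending by $192.3 billion.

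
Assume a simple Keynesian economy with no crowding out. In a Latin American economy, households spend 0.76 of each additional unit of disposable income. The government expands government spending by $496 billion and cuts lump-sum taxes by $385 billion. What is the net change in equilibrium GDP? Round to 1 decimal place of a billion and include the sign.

+$3,285.8 billion

Expenditure multiplier = 1/(1 − MPC) = 1/(1 − 0.76) = 1/0.24 ≈ 4.167.
ΔG contributes k·ΔG = (+$496 billion) / 0.24 ≈ +$2,066.7 billion.
ΔT of −$385 billion changes first-round spending by −c·ΔT = +$292.6 billion, contributing k·(−c·ΔT) = (+$292.6 billion) / 0.24 ≈ +$1,219.2 billion.
Net ΔY = k(ΔG − c·ΔT) = (+$788.6 billion) / 0.24 ≈ +$3,285.8 billion.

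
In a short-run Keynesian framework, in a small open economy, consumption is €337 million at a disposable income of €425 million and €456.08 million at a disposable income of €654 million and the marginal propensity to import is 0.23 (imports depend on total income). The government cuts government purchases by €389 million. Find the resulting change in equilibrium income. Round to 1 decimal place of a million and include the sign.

−€547.9 million

MPC = ΔC/ΔYd = (456.08 − 337)/(654 − 425) = 119.08/229 = 0.52.
Government-spending multiplier = 1/(1 − c + m) = 1/(1 − 0.52 + 0.23) = 1/0.71 ≈ 1.408.
ΔY = k × ΔG = (−€389 million) / 0.71 ≈ −€547.9 million.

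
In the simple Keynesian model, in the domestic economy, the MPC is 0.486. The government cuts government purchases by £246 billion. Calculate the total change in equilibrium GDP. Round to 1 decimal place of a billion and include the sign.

−£478.6 billion

Government-spending multiplier = 1/(1 − MPC) = 1/(1 − 0.486) = 1/0.514 ≈ 1.946.
ΔY = k × ΔG = (−£246 billion) / 0.514 ≈ −£478.6 billion.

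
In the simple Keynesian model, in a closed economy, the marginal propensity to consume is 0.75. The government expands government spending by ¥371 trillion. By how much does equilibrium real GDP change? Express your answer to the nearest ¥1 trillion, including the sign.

+¥1,484 trillion

Government-spending multiplier = 1/(1 − MPC) = 1/(1 − 0.75) = 1/0.25 = 4.
ΔY = k × ΔG = (+¥371 trillion) / 0.25 = +¥1,484 trillion.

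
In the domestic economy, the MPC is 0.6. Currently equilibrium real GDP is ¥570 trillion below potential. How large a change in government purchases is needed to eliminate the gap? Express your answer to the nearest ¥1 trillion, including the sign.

+¥228 trillion

Spending multiplier = 1/(1 − MPC) = 1/(1 − 0.6) = 1/0.4 = 2.5.
Need ΔY = +¥570 trillion, so ΔG = ΔY/k = (+¥570 trillion) × 0.4 = +¥228 trillion.
The government should increase government purchases by ¥228 trillion.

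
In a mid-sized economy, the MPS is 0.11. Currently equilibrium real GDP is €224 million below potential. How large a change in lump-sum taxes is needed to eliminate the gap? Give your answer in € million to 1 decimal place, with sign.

MPC = 1 − MPS = 1 − 0.11 = 0.89.
Spending multiplier = 1/(1 − MPC) = 1/(1 − 0.89) = 1/0.11 ≈ 9.091.
Tax multiplier = −c·k = −0.89/0.11 ≈ −8.091. Need ΔY = +€224 million, so ΔT = ΔY/(−c·k) = −(+€224 million) × 0.11 / 0.89 ≈ −€27.7 million.
The government should cut lump-sum taxes by €27.7 million.

−€27.7 million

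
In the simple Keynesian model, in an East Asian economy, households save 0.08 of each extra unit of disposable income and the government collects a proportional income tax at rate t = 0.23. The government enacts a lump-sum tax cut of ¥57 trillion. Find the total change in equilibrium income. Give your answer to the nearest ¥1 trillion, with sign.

MPC = 1 − MPS = 1 − 0.08 = 0.92.
A lump-sum tax change of −¥57 trillion shifts disposable income by +¥57 trillion; first-round consumption changes by −c × ΔT = −0.92 × (−¥57 trillion) = +¥52.44 trillion.
Expenditure multiplier = 1/(1 − c(1−t)) = 1/(1 − 0.92×0.77) = 1/0.2916 ≈ 3.429.
The tax multiplier is −c × k ≈ −3.155, so ΔY = k × (−c·ΔT) = (+¥52.44 trillion) / 0.2916 ≈ +¥180 trillion.

+¥180 trillion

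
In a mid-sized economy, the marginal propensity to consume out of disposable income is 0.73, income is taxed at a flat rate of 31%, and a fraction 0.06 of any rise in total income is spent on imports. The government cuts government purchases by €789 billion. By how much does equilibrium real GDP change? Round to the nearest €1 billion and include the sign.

−€1,418 billion

Government-spending multiplier = 1/(1 − c(1−t) + m) = 1/(1 − 0.73×0.69 + 0.06) = 1/0.5563 ≈ 1.798.
ΔY = k × ΔG = (−€789 billion) / 0.5563 ≈ −€1,418 billion.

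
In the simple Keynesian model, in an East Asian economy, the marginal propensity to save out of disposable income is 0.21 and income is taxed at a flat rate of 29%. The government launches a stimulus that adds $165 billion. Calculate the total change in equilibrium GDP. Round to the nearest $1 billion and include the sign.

MPC = 1 − MPS = 1 − 0.21 = 0.79.
Expenditure multiplier = 1/(1 − c(1−t)) = 1/(1 − 0.79×0.71) = 1/0.4391 ≈ 2.277.
ΔY = k × ΔG = (+$165 billion) / 0.4391 ≈ +$376 billion.

+$376 billion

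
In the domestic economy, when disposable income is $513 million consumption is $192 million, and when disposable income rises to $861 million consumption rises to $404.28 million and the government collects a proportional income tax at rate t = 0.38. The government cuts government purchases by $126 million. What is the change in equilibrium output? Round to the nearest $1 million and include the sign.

MPC = ΔC/ΔYd = (404.28 − 192)/(861 − 513) = 212.28/348 = 0.61.
Expenditure multiplier = 1/(1 − c(1−t)) = 1/(1 − 0.61×0.62) = 1/0.6218 ≈ 1.608.
ΔY = k × ΔG = (−$126 million) / 0.6218 ≈ −$203 million.

−$203 million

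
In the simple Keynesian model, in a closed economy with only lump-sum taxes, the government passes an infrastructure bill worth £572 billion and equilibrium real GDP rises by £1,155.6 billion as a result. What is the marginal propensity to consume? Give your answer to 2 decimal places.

0.51

Implied spending multiplier k = ΔY/ΔG = 1,155.6/572 ≈ 2.0203.
Since k = 1/(1 − MPC), MPC = 1 − 1/k = 1 − ΔG/ΔY = 1 − 572/1,155.6 ≈ 0.51.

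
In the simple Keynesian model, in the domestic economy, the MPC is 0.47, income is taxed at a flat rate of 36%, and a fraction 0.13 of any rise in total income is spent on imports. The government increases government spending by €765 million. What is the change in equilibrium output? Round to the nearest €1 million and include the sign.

+€923 million

Spending multiplier = 1/(1 − c(1−t) + m) = 1/(1 − 0.47×0.64 + 0.13) = 1/0.8292 ≈ 1.206.
ΔY = k × ΔG = (+€765 million) / 0.8292 ≈ +€923 million.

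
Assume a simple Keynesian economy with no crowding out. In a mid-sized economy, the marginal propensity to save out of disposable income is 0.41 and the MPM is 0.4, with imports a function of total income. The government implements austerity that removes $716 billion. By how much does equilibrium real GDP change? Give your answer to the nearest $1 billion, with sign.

−$884 billion

MPC = 1 − MPS = 1 − 0.41 = 0.59.
Government-spending multiplier = 1/(1 − c + m) = 1/(1 − 0.59 + 0.4) = 1/0.81 ≈ 1.235.
ΔY = k × ΔG = (−$716 billion) / 0.81 ≈ −$884 billion.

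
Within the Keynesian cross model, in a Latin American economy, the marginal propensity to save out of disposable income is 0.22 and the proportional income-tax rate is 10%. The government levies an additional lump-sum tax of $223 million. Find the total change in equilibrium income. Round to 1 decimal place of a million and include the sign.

MPC = 1 − MPS = 1 − 0.22 = 0.78.
A lump-sum tax change of +$223 million shifts disposable income by −$223 million; first-round consumption changes by −c × ΔT = −0.78 × (+$223 million) = −$173.94 million.
Expenditure multiplier = 1/(1 − c(1−t)) = 1/(1 − 0.78×0.9) = 1/0.298 ≈ 3.356.
The tax multiplier is −c × k ≈ −2.617, so ΔY = k × (−c·ΔT) = (−$173.94 million) / 0.298 ≈ −$583.7 million.

−$583.7 million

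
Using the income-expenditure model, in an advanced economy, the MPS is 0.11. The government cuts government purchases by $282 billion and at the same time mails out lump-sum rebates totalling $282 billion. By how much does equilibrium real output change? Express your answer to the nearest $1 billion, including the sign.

−$282 billion

MPC = 1 − MPS = 1 − 0.11 = 0.89.
Expenditure multiplier = 1/(1 − MPC) = 1/(1 − 0.89) = 1/0.11 ≈ 9.091.
ΔG contributes k·ΔG = (−$282 billion) / 0.11 ≈ −$2,563.6 billion.
ΔT of −$282 billion changes first-round spending by −c·ΔT = +$250.98 billion, contributing k·(−c·ΔT) = (+$250.98 billion) / 0.11 ≈ +$2,281.6 billion.
With ΔG = ΔT and no other leakages, the balanced-budget multiplier is 1, so ΔY = ΔG = −$282 billion.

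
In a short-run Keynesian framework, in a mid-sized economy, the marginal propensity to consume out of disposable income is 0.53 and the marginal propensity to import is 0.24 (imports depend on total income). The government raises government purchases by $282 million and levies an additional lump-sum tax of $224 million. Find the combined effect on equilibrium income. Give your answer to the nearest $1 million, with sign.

+$230 million

Expenditure multiplier = 1/(1 − c + m) = 1/(1 − 0.53 + 0.24) = 1/0.71 ≈ 1.408.
ΔG contributes k·ΔG = (+$282 million) / 0.71 ≈ +$397.2 million.
ΔT of +$224 million changes first-round spending by −c·ΔT = −$118.72 million, contributing k·(−c·ΔT) = (−$118.72 million) / 0.71 ≈ −$167.2 million.
Net ΔY = k(ΔG − c·ΔT) = (+$163.28 million) / 0.71 ≈ +$230 million.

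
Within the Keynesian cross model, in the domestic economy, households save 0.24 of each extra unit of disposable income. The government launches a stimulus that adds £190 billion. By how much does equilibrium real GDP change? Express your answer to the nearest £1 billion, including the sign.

MPC = 1 − MPS = 1 − 0.24 = 0.76.
Expenditure multiplier = 1/(1 − MPC) = 1/(1 − 0.76) = 1/0.24 ≈ 4.167.
ΔY = k × ΔG = (+£190 billion) / 0.24 ≈ +£792 billion.

+£792 billion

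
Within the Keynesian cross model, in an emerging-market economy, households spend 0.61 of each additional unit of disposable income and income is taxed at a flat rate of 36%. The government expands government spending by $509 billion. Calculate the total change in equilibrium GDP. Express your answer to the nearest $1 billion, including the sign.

Expenditure multiplier = 1/(1 − c(1−t)) = 1/(1 − 0.61×0.64) = 1/0.6096 ≈ 1.64.
ΔY = k × ΔG = (+$509 billion) / 0.6096 ≈ +$835 billion.

+$835 billion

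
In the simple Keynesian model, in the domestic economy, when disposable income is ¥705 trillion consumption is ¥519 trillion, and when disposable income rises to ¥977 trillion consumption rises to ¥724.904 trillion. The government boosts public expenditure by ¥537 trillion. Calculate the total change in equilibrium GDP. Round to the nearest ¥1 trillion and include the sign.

+¥2,210 trillion

MPC = ΔC/ΔYd = (724.904 − 519)/(977 − 705) = 205.904/272 = 0.757.
Expenditure multiplier = 1/(1 − MPC) = 1/(1 − 0.757) = 1/0.243 ≈ 4.115.
ΔY = k × ΔG = (+¥537 trillion) / 0.243 ≈ +¥2,210 trillion.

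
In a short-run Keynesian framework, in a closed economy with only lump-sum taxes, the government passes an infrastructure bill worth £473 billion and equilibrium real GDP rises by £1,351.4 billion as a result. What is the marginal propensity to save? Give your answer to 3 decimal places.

Implied spending multiplier k = ΔY/ΔG = 1,351.4/473 ≈ 2.8571.
Since k = 1/(1 − MPC), MPC = 1 − 1/k = 1 − ΔG/ΔY = 1 − 473/1,351.4 ≈ 0.650.
MPS = 1 − MPC = 0.350.

0.350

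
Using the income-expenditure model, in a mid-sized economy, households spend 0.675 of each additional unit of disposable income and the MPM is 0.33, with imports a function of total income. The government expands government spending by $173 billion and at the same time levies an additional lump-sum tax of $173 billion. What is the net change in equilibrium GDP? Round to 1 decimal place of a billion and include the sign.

Expenditure multiplier = 1/(1 − c + m) = 1/(1 − 0.675 + 0.33) = 1/0.655 ≈ 1.527.
ΔG contributes k·ΔG = (+$173 billion) / 0.655 ≈ +$264.1 billion.
ΔT of +$173 billion changes first-round spending by −c·ΔT = −$116.775 billion, contributing k·(−c·ΔT) = (−$116.775 billion) / 0.655 ≈ −$178.3 billion.
Net ΔY = k(ΔG − c·ΔT) = (+$56.225 billion) / 0.655 ≈ +$85.8 billion.

+$85.8 billion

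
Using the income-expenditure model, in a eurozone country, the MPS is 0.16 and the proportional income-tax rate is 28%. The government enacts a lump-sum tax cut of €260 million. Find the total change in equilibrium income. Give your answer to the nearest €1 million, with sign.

+€553 million

MPC = 1 − MPS = 1 − 0.16 = 0.84.
A lump-sum tax change of −€260 million shifts disposable income by +€260 million; first-round consumption changes by −c × ΔT = −0.84 × (−€260 million) = +€218.4 million.
Expenditure multiplier = 1/(1 − c(1−t)) = 1/(1 − 0.84×0.72) = 1/0.3952 ≈ 2.53.
The tax multiplier is −c × k ≈ −2.126, so ΔY = k × (−c·ΔT) = (+€218.4 million) / 0.3952 ≈ +€553 million.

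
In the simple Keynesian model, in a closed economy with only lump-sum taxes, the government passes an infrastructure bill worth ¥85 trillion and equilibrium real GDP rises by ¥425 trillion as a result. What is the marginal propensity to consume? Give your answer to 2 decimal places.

Implied spending multiplier k = ΔY/ΔG = 425/85 = 5.
Since k = 1/(1 − MPC), MPC = 1 − 1/k = 1 − ΔG/ΔY = 1 − 85/425 = 0.80.

0.80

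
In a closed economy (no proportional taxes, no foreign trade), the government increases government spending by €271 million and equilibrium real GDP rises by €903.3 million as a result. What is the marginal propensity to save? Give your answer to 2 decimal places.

0.30

Implied spending multiplier k = ΔY/ΔG = 903.3/271 ≈ 3.3332.
Since k = 1/(1 − MPC), MPC = 1 − 1/k = 1 − ΔG/ΔY = 1 − 271/903.3 ≈ 0.70.
MPS = 1 − MPC = 0.30.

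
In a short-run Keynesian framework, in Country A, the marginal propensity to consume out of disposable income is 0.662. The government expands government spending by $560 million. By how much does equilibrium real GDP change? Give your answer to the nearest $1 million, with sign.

+$1,657 million

Spending multiplier = 1/(1 − MPC) = 1/(1 − 0.662) = 1/0.338 ≈ 2.959.
ΔY = k × ΔG = (+$560 million) / 0.338 ≈ +$1,657 million.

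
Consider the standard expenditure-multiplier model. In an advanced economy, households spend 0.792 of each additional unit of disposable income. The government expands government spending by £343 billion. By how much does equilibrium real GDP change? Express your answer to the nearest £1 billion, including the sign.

+£1,649 billion

Expenditure multiplier = 1/(1 − MPC) = 1/(1 − 0.792) = 1/0.208 ≈ 4.808.
ΔY = k × ΔG = (+£343 billion) / 0.208 ≈ +£1,649 billion.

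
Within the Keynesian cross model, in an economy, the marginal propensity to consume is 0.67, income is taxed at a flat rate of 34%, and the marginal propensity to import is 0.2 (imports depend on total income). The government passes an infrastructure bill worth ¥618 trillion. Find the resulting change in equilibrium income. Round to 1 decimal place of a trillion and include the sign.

Government-spending multiplier = 1/(1 − c(1−t) + m) = 1/(1 − 0.67×0.66 + 0.2) = 1/0.7578 ≈ 1.32.
ΔY = k × ΔG = (+¥618 trillion) / 0.7578 ≈ +¥815.5 trillion.

+¥815.5 trillion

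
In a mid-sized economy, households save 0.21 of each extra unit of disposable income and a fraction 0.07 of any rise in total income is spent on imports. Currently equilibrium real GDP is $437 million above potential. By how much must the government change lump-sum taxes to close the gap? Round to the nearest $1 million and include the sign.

MPC = 1 − MPS = 1 − 0.21 = 0.79.
Spending multiplier = 1/(1 − c + m) = 1/(1 − 0.79 + 0.07) = 1/0.28 ≈ 3.571.
Tax multiplier = −c·k = −0.79/0.28 ≈ −2.821. Need ΔY = −$437 million, so ΔT = ΔY/(−c·k) = −(−$437 million) × 0.28 / 0.79 ≈ +$155 million.
The government should raise lump-sum taxes by $155 million.

+$155 million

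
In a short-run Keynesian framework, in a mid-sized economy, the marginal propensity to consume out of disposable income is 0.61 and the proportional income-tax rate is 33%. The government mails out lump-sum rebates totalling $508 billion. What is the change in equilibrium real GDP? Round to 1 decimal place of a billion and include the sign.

+$524.1 billion

A lump-sum tax change of −$508 billion shifts disposable income by +$508 billion; first-round consumption changes by −c × ΔT = −0.61 × (−$508 billion) = +$309.88 billion.
Expenditure multiplier = 1/(1 − c(1−t)) = 1/(1 − 0.61×0.67) = 1/0.5913 ≈ 1.691.
The tax multiplier is −c × k ≈ −1.032, so ΔY = k × (−c·ΔT) = (+$309.88 billion) / 0.5913 ≈ +$524.1 billion.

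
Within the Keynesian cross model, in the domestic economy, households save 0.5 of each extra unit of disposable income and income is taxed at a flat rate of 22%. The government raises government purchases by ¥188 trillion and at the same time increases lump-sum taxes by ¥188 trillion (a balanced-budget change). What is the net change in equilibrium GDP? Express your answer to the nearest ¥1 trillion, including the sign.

+¥154 trillion

MPC = 1 − MPS = 1 − 0.5 = 0.5.
Expenditure multiplier = 1/(1 − c(1−t)) = 1/(1 − 0.5×0.78) = 1/0.61 ≈ 1.639.
ΔG contributes k·ΔG = (+¥188 trillion) / 0.61 ≈ +¥308.2 trillion.
ΔT of +¥188 trillion changes first-round spending by −c·ΔT = −¥94 trillion, contributing k·(−c·ΔT) = (−¥94 trillion) / 0.61 ≈ −¥154.1 trillion.
Net ΔY = k(ΔG − c·ΔT) = (+¥94 trillion) / 0.61 ≈ +¥154 trillion.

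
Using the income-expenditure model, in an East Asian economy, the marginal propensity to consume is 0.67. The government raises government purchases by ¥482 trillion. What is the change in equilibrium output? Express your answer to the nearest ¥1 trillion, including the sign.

Expenditure multiplier = 1/(1 − MPC) = 1/(1 − 0.67) = 1/0.33 ≈ 3.03.
ΔY = k × ΔG = (+¥482 trillion) / 0.33 ≈ +¥1,461 trillion.

+¥1,461 trillion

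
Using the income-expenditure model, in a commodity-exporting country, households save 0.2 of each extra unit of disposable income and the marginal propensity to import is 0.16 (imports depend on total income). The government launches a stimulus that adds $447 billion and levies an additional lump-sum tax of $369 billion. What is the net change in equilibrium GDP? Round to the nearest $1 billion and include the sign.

+$422 billion

MPC = 1 − MPS = 1 − 0.2 = 0.8.
Expenditure multiplier = 1/(1 − c + m) = 1/(1 − 0.8 + 0.16) = 1/0.36 ≈ 2.778.
ΔG contributes k·ΔG = (+$447 billion) / 0.36 ≈ +$1,241.7 billion.
ΔT of +$369 billion changes first-round spending by −c·ΔT = −$295.2 billion, contributing k·(−c·ΔT) = (−$295.2 billion) / 0.36 = −$820 billion.
Net ΔY = k(ΔG − c·ΔT) = (+$151.8 billion) / 0.36 ≈ +$422 billion.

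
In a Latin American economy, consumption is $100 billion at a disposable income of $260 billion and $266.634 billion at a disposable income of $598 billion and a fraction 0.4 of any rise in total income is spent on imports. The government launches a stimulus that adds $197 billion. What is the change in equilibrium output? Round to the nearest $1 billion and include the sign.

+$217 billion

MPC = ΔC/ΔYd = (266.634 − 100)/(598 − 260) = 166.634/338 = 0.493.
Spending multiplier = 1/(1 − c + m) = 1/(1 − 0.493 + 0.4) = 1/0.907 ≈ 1.103.
ΔY = k × ΔG = (+$197 billion) / 0.907 ≈ +$217 billion.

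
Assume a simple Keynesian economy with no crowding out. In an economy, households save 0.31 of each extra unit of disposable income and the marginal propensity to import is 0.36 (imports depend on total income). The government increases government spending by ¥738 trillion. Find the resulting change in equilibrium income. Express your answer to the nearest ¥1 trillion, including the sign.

MPC = 1 − MPS = 1 − 0.31 = 0.69.
Spending multiplier = 1/(1 − c + m) = 1/(1 − 0.69 + 0.36) = 1/0.67 ≈ 1.493.
ΔY = k × ΔG = (+¥738 trillion) / 0.67 ≈ +¥1,101 trillion.

+¥1,101 trillion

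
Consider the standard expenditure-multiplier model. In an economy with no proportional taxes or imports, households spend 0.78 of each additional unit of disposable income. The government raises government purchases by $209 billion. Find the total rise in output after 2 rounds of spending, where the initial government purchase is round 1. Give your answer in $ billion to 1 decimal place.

Round 1 adds ΔG = $209 billion; each later round is MPC = 0.78 times the previous.
After 2 rounds: 209 + 163.02 = ΔG·(1 − c^2)/(1 − c) = 209 × (1 − 0.6084)/0.22 ≈ $372 billion.

$372.0 billion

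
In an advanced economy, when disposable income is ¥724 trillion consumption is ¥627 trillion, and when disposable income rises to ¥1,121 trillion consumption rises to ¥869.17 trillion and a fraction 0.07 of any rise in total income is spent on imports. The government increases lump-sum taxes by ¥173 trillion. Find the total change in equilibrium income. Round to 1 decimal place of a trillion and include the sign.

−¥229.4 trillion

MPC = ΔC/ΔYd = (869.17 − 627)/(1,121 − 724) = 242.17/397 = 0.61.
A lump-sum tax change of +¥173 trillion shifts disposable income by −¥173 trillion; first-round consumption changes by −c × ΔT = −0.61 × (+¥173 trillion) = −¥105.53 trillion.
Expenditure multiplier = 1/(1 − c + m) = 1/(1 − 0.61 + 0.07) = 1/0.46 ≈ 2.174.
The tax multiplier is −c × k ≈ −1.326, so ΔY = k × (−c·ΔT) = (−¥105.53 trillion) / 0.46 ≈ −¥229.4 trillion.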